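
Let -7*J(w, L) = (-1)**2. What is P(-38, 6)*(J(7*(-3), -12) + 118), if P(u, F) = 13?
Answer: 10725/7 ≈ 1532.1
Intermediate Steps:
J(w, L) = -1/7 (J(w, L) = -1/7*(-1)**2 = -1/7*1 = -1/7)
P(-38, 6)*(J(7*(-3), -12) + 118) = 13*(-1/7 + 118) = 13*(825/7) = 10725/7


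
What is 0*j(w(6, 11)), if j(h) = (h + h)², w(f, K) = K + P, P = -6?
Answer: 0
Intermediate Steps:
w(f, K) = -6 + K (w(f, K) = K - 6 = -6 + K)
j(h) = 4*h² (j(h) = (2*h)² = 4*h²)
0*j(w(6, 11)) = 0*(4*(-6 + 11)²) = 0*(4*5²) = 0*(4*25) = 0*100 = 0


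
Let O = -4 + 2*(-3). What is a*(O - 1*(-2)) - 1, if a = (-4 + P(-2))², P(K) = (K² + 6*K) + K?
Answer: -1569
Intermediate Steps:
O = -10 (O = -4 - 6 = -10)
P(K) = K² + 7*K
a = 196 (a = (-4 - 2*(7 - 2))² = (-4 - 2*5)² = (-4 - 10)² = (-14)² = 196)
a*(O - 1*(-2)) - 1 = 196*(-10 - 1*(-2)) - 1 = 196*(-10 + 2) - 1 = 196*(-8) - 1 = -1568 - 1 = -1569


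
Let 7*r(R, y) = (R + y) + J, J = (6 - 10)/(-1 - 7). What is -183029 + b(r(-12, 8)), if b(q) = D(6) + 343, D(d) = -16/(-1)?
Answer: -182670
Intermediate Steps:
J = ½ (J = -4/(-8) = -4*(-⅛) = ½ ≈ 0.50000)
D(d) = 16 (D(d) = -16*(-1) = 16)
r(R, y) = 1/14 + R/7 + y/7 (r(R, y) = ((R + y) + ½)/7 = (½ + R + y)/7 = 1/14 + R/7 + y/7)
b(q) = 359 (b(q) = 16 + 343 = 359)
-183029 + b(r(-12, 8)) = -183029 + 359 = -182670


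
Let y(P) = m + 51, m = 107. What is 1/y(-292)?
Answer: 1/158 ≈ 0.0063291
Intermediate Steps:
y(P) = 158 (y(P) = 107 + 51 = 158)
1/y(-292) = 1/158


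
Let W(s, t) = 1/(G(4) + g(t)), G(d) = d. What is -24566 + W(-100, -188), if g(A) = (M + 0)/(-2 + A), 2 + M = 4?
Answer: -9310419/379 ≈ -24566.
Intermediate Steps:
M = 2 (M = -2 + 4 = 2)
g(A) = 2/(-2 + A) (g(A) = (2 + 0)/(-2 + A) = 2/(-2 + A))
W(s, t) = 1/(4 + 2/(-2 + t))
-24566 + W(-100, -188) = -24566 + (-2 - 188)/(2*(-3 + 2*(-188))) = -24566 + (½)*(-190)/(-3 - 376) = -24566 + (½)*(-190)/(-379) = -24566 + (½)*(-1/379)*(-190) = -24566 + 95/379 = -9310419/379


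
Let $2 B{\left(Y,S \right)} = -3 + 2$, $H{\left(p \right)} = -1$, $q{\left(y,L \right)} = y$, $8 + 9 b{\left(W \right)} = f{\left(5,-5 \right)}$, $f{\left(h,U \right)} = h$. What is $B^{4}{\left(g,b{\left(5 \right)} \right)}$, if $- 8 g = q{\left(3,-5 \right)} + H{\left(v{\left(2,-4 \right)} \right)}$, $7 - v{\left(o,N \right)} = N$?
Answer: $\frac{1}{16} \approx 0.0625$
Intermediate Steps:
$b{\left(W \right)} = - \frac{1}{3}$ ($b{\left(W \right)} = - \frac{8}{9} + \frac{1}{9} \cdot 5 = - \frac{8}{9} + \frac{5}{9} = - \frac{1}{3}$)
$v{\left(o,N \right)} = 7 - N$
$g = - \frac{1}{4}$ ($g = - \frac{3 - 1}{8} = \left(- \frac{1}{8}\right) 2 = - \frac{1}{4} \approx -0.25$)
$B{\left(Y,S \right)} = - \frac{1}{2}$ ($B{\left(Y,S \right)} = \frac{-3 + 2}{2} = \frac{1}{2} \left(-1\right) = - \frac{1}{2}$)
$B^{4}{\left(g,b{\left(5 \right)} \right)} = \left(- \frac{1}{2}\right)^{4} = \frac{1}{16}$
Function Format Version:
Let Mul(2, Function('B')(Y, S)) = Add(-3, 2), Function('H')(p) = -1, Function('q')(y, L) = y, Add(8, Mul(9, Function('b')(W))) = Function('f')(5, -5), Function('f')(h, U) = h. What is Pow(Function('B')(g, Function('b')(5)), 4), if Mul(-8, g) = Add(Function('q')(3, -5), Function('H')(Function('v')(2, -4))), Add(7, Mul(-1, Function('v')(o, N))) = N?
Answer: Rational(1, 16) ≈ 0.062500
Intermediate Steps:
Function('b')(W) = Rational(-1, 3) (Function('b')(W) = Add(Rational(-8, 9), Mul(Rational(1, 9), 5)) = Add(Rational(-8, 9), Rational(5, 9)) = Rational(-1, 3))
Function('v')(o, N) = Add(7, Mul(-1, N))
g = Rational(-1, 4) (g = Mul(Rational(-1, 8), Add(3, -1)) = Mul(Rational(-1, 8), 2) = Rational(-1, 4) ≈ -0.25000)
Function('B')(Y, S) = Rational(-1, 2) (Function('B')(Y, S) = Mul(Rational(1, 2), Add(-3, 2)) = Mul(Rational(1, 2), -1) = Rational(-1, 2))
Pow(Function('B')(g, Function('b')(5)), 4) = Pow(Rational(-1, 2), 4) = Rational(1, 16)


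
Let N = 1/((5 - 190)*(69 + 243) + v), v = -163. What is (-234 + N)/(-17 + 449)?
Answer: -13544623/25005456 ≈ -0.54167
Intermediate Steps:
N = -1/57883 (N = 1/((5 - 190)*(69 + 243) - 163) = 1/(-185*312 - 163) = 1/(-57720 - 163) = 1/(-57883) = -1/57883 ≈ -1.7276e-5)
(-234 + N)/(-17 + 449) = (-234 - 1/57883)/(-17 + 449) = -13544623/57883/432 = -13544623/57883*1/432 = -13544623/25005456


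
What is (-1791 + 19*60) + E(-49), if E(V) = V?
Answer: -700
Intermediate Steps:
(-1791 + 19*60) + E(-49) = (-1791 + 19*60) - 49 = (-1791 + 1140) - 49 = -651 - 49 = -700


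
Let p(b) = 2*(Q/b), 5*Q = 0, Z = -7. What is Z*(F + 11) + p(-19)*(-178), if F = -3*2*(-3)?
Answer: -203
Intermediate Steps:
Q = 0 (Q = (⅕)*0 = 0)
F = 18 (F = -6*(-3) = 18)
p(b) = 0 (p(b) = 2*(0/b) = 2*0 = 0)
Z*(F + 11) + p(-19)*(-178) = -7*(18 + 11) + 0*(-178) = -7*29 + 0 = -203 + 0 = -203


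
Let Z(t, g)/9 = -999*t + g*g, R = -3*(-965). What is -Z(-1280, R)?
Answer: -86937705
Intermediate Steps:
R = 2895
Z(t, g) = -8991*t + 9*g² (Z(t, g) = 9*(-999*t + g*g) = 9*(-999*t + g²) = 9*(g² - 999*t) = -8991*t + 9*g²)
-Z(-1280, R) = -(-8991*(-1280) + 9*2895²) = -(11508480 + 9*8381025) = -(11508480 + 75429225) = -1*86937705 = -86937705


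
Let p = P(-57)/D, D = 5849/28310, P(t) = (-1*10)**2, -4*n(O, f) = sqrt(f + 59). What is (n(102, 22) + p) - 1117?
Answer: -14861973/23396 ≈ -635.24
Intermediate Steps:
n(O, f) = -sqrt(59 + f)/4 (n(O, f) = -sqrt(f + 59)/4 = -sqrt(59 + f)/4)
P(t) = 100 (P(t) = (-10)**2 = 100)
D = 5849/28310 (D = 5849*(1/28310) = 5849/28310 ≈ 0.20661)
p = 2831000/5849 (p = 100/(5849/28310) = 100*(28310/5849) = 2831000/5849 ≈ 484.01)
(n(102, 22) + p) - 1117 = (-sqrt(59 + 22)/4 + 2831000/5849) - 1117 = (-sqrt(81)/4 + 2831000/5849) - 1117 = (-1/4*9 + 2831000/5849) - 1117 = (-9/4 + 2831000/5849) - 1117 = 11271359/23396 - 1117 = -14861973/23396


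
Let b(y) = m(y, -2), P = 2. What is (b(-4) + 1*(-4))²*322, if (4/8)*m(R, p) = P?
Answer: 0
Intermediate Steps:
m(R, p) = 4 (m(R, p) = 2*2 = 4)
b(y) = 4
(b(-4) + 1*(-4))²*322 = (4 + 1*(-4))²*322 = (4 - 4)²*322 = 0²*322 = 0*322 = 0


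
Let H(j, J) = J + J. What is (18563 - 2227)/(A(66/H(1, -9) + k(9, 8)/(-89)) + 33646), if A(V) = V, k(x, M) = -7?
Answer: 1090428/2245631 ≈ 0.48558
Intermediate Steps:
H(j, J) = 2*J
(18563 - 2227)/(A(66/H(1, -9) + k(9, 8)/(-89)) + 33646) = (18563 - 2227)/((66/((2*(-9))) - 7/(-89)) + 33646) = 16336/((66/(-18) - 7*(-1/89)) + 33646) = 16336/((66*(-1/18) + 7/89) + 33646) = 16336/((-11/3 + 7/89) + 33646) = 16336/(-958/267 + 33646) = 16336/(8982524/267) = 16336*(267/8982524) = 1090428/2245631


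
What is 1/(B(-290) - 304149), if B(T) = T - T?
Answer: -1/304149 ≈ -3.2879e-6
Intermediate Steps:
B(T) = 0
1/(B(-290) - 304149) = 1/(0 - 304149) = 1/(-304149) = -1/304149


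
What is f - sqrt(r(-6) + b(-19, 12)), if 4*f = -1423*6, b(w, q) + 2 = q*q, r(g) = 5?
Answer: -4269/2 - 7*sqrt(3) ≈ -2146.6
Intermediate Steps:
b(w, q) = -2 + q**2 (b(w, q) = -2 + q*q = -2 + q**2)
f = -4269/2 (f = (-1423*6)/4 = (1/4)*(-8538) = -4269/2 ≈ -2134.5)
f - sqrt(r(-6) + b(-19, 12)) = -4269/2 - sqrt(5 + (-2 + 12**2)) = -4269/2 - sqrt(5 + (-2 + 144)) = -4269/2 - sqrt(5 + 142) = -4269/2 - sqrt(147) = -4269/2 - 7*sqrt(3)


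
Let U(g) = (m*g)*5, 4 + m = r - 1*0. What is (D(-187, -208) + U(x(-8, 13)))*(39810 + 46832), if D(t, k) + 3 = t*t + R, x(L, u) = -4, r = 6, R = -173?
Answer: 3011069426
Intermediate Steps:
m = 2 (m = -4 + (6 - 1*0) = -4 + (6 + 0) = -4 + 6 = 2)
D(t, k) = -176 + t**2 (D(t, k) = -3 + (t*t - 173) = -3 + (t**2 - 173) = -3 + (-173 + t**2) = -176 + t**2)
U(g) = 10*g (U(g) = (2*g)*5 = 10*g)
(D(-187, -208) + U(x(-8, 13)))*(39810 + 46832) = ((-176 + (-187)**2) + 10*(-4))*(39810 + 46832) = ((-176 + 34969) - 40)*86642 = (34793 - 40)*86642 = 34753*86642 = 3011069426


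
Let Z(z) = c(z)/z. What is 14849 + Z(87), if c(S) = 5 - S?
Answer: 1291781/87 ≈ 14848.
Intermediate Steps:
Z(z) = (5 - z)/z
14849 + Z(87) = 14849 + (5 - 1*87)/87 = 14849 + (5 - 87)/87 = 14849 + (1/87)*(-82) = 14849 - 82/87 = 1291781/87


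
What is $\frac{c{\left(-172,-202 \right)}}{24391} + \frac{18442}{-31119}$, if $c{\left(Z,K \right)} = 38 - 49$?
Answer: $- \frac{450161131}{759023529} \approx -0.59308$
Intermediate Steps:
$c{\left(Z,K \right)} = -11$ ($c{\left(Z,K \right)} = 38 - 49 = -11$)
$\frac{c{\left(-172,-202 \right)}}{24391} + \frac{18442}{-31119} = - \frac{11}{24391} + \frac{18442}{-31119} = \left(-11\right) \frac{1}{24391} + 18442 \left(- \frac{1}{31119}\right) = - \frac{11}{24391} - \frac{18442}{31119} = - \frac{450161131}{759023529}$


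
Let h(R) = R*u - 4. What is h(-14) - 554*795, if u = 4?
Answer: -440490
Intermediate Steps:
h(R) = -4 + 4*R (h(R) = R*4 - 4 = 4*R - 4 = -4 + 4*R)
h(-14) - 554*795 = (-4 + 4*(-14)) - 554*795 = (-4 - 56) - 440430 = -60 - 440430 = -440490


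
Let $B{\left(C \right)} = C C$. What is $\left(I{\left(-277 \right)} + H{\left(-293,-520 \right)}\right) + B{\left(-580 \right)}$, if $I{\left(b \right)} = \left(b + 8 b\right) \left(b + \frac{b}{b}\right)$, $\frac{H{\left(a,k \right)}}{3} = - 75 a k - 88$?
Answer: $-33256796$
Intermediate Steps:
$B{\left(C \right)} = C^{2}$
$H{\left(a,k \right)} = -264 - 225 a k$ ($H{\left(a,k \right)} = 3 \left(- 75 a k - 88\right) = 3 \left(-88 - 75 a k\right) = -264 - 225 a k$)
$I{\left(b \right)} = 9 b \left(1 + b\right)$ ($I{\left(b \right)} = 9 b \left(b + 1\right) = 9 b \left(1 + b\right)$)
$\left(I{\left(-277 \right)} + H{\left(-293,-520 \right)}\right) + B{\left(-580 \right)} = \left(9 \left(-277\right) \left(1 - 277\right) - \left(264 - -34281000\right)\right) + \left(-580\right)^{2} = \left(9 \left(-277\right) \left(-276\right) - 34281264\right) + 336400 = \left(688068 - 34281264\right) + 336400 = -33593196 + 336400 = -33256796$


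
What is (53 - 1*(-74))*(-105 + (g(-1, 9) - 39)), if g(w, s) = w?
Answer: -18415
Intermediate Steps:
(53 - 1*(-74))*(-105 + (g(-1, 9) - 39)) = (53 - 1*(-74))*(-105 + (-1 - 39)) = (53 + 74)*(-105 - 40) = 127*(-145) = -18415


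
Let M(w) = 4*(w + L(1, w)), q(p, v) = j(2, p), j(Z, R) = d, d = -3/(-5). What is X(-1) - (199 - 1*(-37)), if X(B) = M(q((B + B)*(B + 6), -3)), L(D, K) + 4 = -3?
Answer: -1308/5 ≈ -261.60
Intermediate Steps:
d = ⅗ (d = -3*(-⅕) = ⅗ ≈ 0.60000)
L(D, K) = -7 (L(D, K) = -4 - 3 = -7)
j(Z, R) = ⅗
q(p, v) = ⅗
M(w) = -28 + 4*w (M(w) = 4*(w - 7) = 4*(-7 + w) = -28 + 4*w)
X(B) = -128/5 (X(B) = -28 + 4*(⅗) = -28 + 12/5 = -128/5)
X(-1) - (199 - 1*(-37)) = -128/5 - (199 - 1*(-37)) = -128/5 - (199 + 37) = -128/5 - 1*236 = -128/5 - 236 = -1308/5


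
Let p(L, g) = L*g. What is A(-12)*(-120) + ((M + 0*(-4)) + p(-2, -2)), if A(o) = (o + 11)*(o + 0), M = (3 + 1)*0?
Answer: -1436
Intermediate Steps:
M = 0 (M = 4*0 = 0)
A(o) = o*(11 + o) (A(o) = (11 + o)*o = o*(11 + o))
A(-12)*(-120) + ((M + 0*(-4)) + p(-2, -2)) = -12*(11 - 12)*(-120) + ((0 + 0*(-4)) - 2*(-2)) = -12*(-1)*(-120) + ((0 + 0) + 4) = 12*(-120) + (0 + 4) = -1440 + 4 = -1436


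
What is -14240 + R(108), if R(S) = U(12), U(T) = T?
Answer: -14228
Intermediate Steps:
R(S) = 12
-14240 + R(108) = -14240 + 12 = -14228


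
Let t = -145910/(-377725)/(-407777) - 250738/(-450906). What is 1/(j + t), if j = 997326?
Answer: 6945195427224645/6926627836702084723409 ≈ 1.0027e-6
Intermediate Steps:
t = 3862049838424139/6945195427224645 (t = -145910*(-1/377725)*(-1/407777) - 250738*(-1/450906) = (29182/75545)*(-1/407777) + 125369/225453 = -29182/30805513465 + 125369/225453 = 3862049838424139/6945195427224645 ≈ 0.55608)
1/(j + t) = 1/(997326 + 3862049838424139/6945195427224645) = 1/(6926627836702084723409/6945195427224645) = 6945195427224645/6926627836702084723409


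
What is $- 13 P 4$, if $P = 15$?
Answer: $-780$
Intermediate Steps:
$- 13 P 4 = \left(-13\right) 15 \cdot 4 = \left(-195\right) 4 = -780$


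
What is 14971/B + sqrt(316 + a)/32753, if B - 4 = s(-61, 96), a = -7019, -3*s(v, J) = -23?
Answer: 44913/35 + I*sqrt(6703)/32753 ≈ 1283.2 + 0.0024997*I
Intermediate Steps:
s(v, J) = 23/3 (s(v, J) = -1/3*(-23) = 23/3)
B = 35/3 (B = 4 + 23/3 = 35/3 ≈ 11.667)
14971/B + sqrt(316 + a)/32753 = 14971/(35/3) + sqrt(316 - 7019)/32753 = 14971*(3/35) + sqrt(-6703)*(1/32753) = 44913/35 + (I*sqrt(6703))*(1/32753) = 44913/35 + I*sqrt(6703)/32753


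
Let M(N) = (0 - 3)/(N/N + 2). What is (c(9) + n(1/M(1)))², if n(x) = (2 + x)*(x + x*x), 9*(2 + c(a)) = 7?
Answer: 121/81 ≈ 1.4938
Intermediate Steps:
c(a) = -11/9 (c(a) = -2 + (⅑)*7 = -2 + 7/9 = -11/9)
M(N) = -1 (M(N) = -3/(1 + 2) = -3/3 = -3*⅓ = -1)
n(x) = (2 + x)*(x + x²)
(c(9) + n(1/M(1)))² = (-11/9 + (2 + (1/(-1))² + 3/(-1))/(-1))² = (-11/9 - (2 + (-1)² + 3*(-1)))² = (-11/9 - (2 + 1 - 3))² = (-11/9 - 1*0)² = (-11/9 + 0)² = (-11/9)² = 121/81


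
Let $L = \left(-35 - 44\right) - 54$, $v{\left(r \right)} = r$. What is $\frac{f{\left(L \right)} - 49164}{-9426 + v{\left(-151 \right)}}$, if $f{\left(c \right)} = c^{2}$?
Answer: $\frac{31475}{9577} \approx 3.2865$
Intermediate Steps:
$L = -133$ ($L = -79 - 54 = -133$)
$\frac{f{\left(L \right)} - 49164}{-9426 + v{\left(-151 \right)}} = \frac{\left(-133\right)^{2} - 49164}{-9426 - 151} = \frac{17689 - 49164}{-9577} = \left(-31475\right) \left(- \frac{1}{9577}\right) = \frac{31475}{9577}$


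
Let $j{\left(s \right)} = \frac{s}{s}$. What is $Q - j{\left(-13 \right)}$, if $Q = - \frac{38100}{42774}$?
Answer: $- \frac{13479}{7129} \approx -1.8907$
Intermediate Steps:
$Q = - \frac{6350}{7129}$ ($Q = \left(-38100\right) \frac{1}{42774} = - \frac{6350}{7129} \approx -0.89073$)
$j{\left(s \right)} = 1$
$Q - j{\left(-13 \right)} = - \frac{6350}{7129} - 1 = - \frac{13479}{7129}$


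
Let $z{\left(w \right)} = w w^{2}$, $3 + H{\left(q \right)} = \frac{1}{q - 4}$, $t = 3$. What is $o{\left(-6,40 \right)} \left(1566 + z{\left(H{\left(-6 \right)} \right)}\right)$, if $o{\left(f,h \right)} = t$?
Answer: $\frac{4608627}{1000} \approx 4608.6$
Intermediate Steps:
$H{\left(q \right)} = -3 + \frac{1}{-4 + q}$ ($H{\left(q \right)} = -3 + \frac{1}{q - 4} = -3 + \frac{1}{-4 + q}$)
$o{\left(f,h \right)} = 3$
$z{\left(w \right)} = w^{3}$
$o{\left(-6,40 \right)} \left(1566 + z{\left(H{\left(-6 \right)} \right)}\right) = 3 \left(1566 + \left(\frac{13 - -18}{-4 - 6}\right)^{3}\right) = 3 \left(1566 + \left(\frac{13 + 18}{-10}\right)^{3}\right) = 3 \left(1566 + \left(\left(- \frac{1}{10}\right) 31\right)^{3}\right) = 3 \left(1566 + \left(- \frac{31}{10}\right)^{3}\right) = 3 \left(1566 - \frac{29791}{1000}\right) = 3 \cdot \frac{1536209}{1000} = \frac{4608627}{1000}$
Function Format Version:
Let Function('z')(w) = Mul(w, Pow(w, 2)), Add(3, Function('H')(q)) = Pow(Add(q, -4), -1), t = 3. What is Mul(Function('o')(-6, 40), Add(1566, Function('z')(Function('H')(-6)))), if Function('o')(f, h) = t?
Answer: Rational(4608627, 1000) ≈ 4608.6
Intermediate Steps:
Function('H')(q) = Add(-3, Pow(Add(-4, q), -1)) (Function('H')(q) = Add(-3, Pow(Add(q, -4), -1)) = Add(-3, Pow(Add(-4, q), -1)))
Function('o')(f, h) = 3
Function('z')(w) = Pow(w, 3)
Mul(Function('o')(-6, 40), Add(1566, Function('z')(Function('H')(-6)))) = Mul(3, Add(1566, Pow(Mul(Pow(Add(-4, -6), -1), Add(13, Mul(-3, -6))), 3))) = Mul(3, Add(1566, Pow(Mul(Pow(-10, -1), Add(13, 18)), 3))) = Mul(3, Add(1566, Pow(Mul(Rational(-1, 10), 31), 3))) = Mul(3, Add(1566, Pow(Rational(-31, 10), 3))) = Mul(3, Add(1566, Rational(-29791, 1000))) = Mul(3, Rational(1536209, 1000)) = Rational(4608627, 1000)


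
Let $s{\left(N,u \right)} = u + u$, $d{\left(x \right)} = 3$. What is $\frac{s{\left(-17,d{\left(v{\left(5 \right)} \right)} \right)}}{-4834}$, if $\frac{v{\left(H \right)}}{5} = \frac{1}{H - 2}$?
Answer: $- \frac{3}{2417} \approx -0.0012412$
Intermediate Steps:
$v{\left(H \right)} = \frac{5}{-2 + H}$ ($v{\left(H \right)} = \frac{5}{H - 2} = \frac{5}{-2 + H}$)
$s{\left(N,u \right)} = 2 u$
$\frac{s{\left(-17,d{\left(v{\left(5 \right)} \right)} \right)}}{-4834} = \frac{2 \cdot 3}{-4834} = 6 \left(- \frac{1}{4834}\right) = - \frac{3}{2417}$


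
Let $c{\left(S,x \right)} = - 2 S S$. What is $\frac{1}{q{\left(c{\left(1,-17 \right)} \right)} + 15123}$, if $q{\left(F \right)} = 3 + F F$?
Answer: $\frac{1}{15130} \approx 6.6094 \cdot 10^{-5}$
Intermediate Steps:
$c{\left(S,x \right)} = - 2 S^{2}$
$q{\left(F \right)} = 3 + F^{2}$
$\frac{1}{q{\left(c{\left(1,-17 \right)} \right)} + 15123} = \frac{1}{\left(3 + \left(- 2 \cdot 1^{2}\right)^{2}\right) + 15123} = \frac{1}{\left(3 + \left(\left(-2\right) 1\right)^{2}\right) + 15123} = \frac{1}{\left(3 + \left(-2\right)^{2}\right) + 15123} = \frac{1}{\left(3 + 4\right) + 15123} = \frac{1}{7 + 15123} = \frac{1}{15130}$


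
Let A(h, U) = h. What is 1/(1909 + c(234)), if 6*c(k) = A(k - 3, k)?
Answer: 2/3895 ≈ 0.00051348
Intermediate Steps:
c(k) = -½ + k/6 (c(k) = (k - 3)/6 = (-3 + k)/6 = -½ + k/6)
1/(1909 + c(234)) = 1/(1909 + (-½ + (⅙)*234)) = 1/(1909 + (-½ + 39)) = 1/(1909 + 77/2) = 1/(3895/2) = 2/3895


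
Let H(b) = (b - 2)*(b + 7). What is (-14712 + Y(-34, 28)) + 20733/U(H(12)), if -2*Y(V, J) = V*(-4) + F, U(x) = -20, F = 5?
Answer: -316383/20 ≈ -15819.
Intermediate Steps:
H(b) = (-2 + b)*(7 + b)
Y(V, J) = -5/2 + 2*V (Y(V, J) = -(V*(-4) + 5)/2 = -(-4*V + 5)/2 = -(5 - 4*V)/2 = -5/2 + 2*V)
(-14712 + Y(-34, 28)) + 20733/U(H(12)) = (-14712 + (-5/2 + 2*(-34))) + 20733/(-20) = (-14712 + (-5/2 - 68)) + 20733*(-1/20) = (-14712 - 141/2) - 20733/20 = -29565/2 - 20733/20 = -316383/20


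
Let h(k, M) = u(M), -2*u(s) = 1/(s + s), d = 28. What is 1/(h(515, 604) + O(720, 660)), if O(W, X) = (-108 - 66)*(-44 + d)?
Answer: 2416/6726143 ≈ 0.00035920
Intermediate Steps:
u(s) = -1/(4*s) (u(s) = -1/(2*(s + s)) = -1/(2*s)/2 = -1/(4*s))
O(W, X) = 2784 (O(W, X) = (-108 - 66)*(-44 + 28) = -174*(-16) = 2784)
h(k, M) = -1/(4*M)
1/(h(515, 604) + O(720, 660)) = 1/(-¼/604 + 2784) = 1/(-¼*1/604 + 2784) = 1/(-1/2416 + 2784) = 1/(6726143/2416) = 2416/6726143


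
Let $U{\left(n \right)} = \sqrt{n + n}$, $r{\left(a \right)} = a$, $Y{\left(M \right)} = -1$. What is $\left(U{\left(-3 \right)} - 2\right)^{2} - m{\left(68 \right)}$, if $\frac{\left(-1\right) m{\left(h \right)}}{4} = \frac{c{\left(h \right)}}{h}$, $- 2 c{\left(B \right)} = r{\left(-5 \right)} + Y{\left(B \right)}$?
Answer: $- \frac{31}{17} - 4 i \sqrt{6} \approx -1.8235 - 9.798 i$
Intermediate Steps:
$U{\left(n \right)} = \sqrt{2} \sqrt{n}$ ($U{\left(n \right)} = \sqrt{2 n} = \sqrt{2} \sqrt{n}$)
$c{\left(B \right)} = 3$ ($c{\left(B \right)} = - \frac{-5 - 1}{2} = \left(- \frac{1}{2}\right) \left(-6\right) = 3$)
$m{\left(h \right)} = - \frac{12}{h}$ ($m{\left(h \right)} = - 4 \frac{3}{h} = - \frac{12}{h}$)
$\left(U{\left(-3 \right)} - 2\right)^{2} - m{\left(68 \right)} = \left(\sqrt{2} \sqrt{-3} - 2\right)^{2} - - \frac{12}{68} = \left(\sqrt{2} i \sqrt{3} - 2\right)^{2} - \left(-12\right) \frac{1}{68} = \left(i \sqrt{6} - 2\right)^{2} - - \frac{3}{17} = \left(-2 + i \sqrt{6}\right)^{2} + \frac{3}{17} = \frac{3}{17} + \left(-2 + i \sqrt{6}\right)^{2}$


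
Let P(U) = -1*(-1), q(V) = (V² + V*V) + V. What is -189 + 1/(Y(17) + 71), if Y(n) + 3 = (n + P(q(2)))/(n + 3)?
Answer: -130211/689 ≈ -188.99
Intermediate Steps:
q(V) = V + 2*V² (q(V) = (V² + V²) + V = 2*V² + V = V + 2*V²)
P(U) = 1
Y(n) = -3 + (1 + n)/(3 + n) (Y(n) = -3 + (n + 1)/(n + 3) = -3 + (1 + n)/(3 + n))
-189 + 1/(Y(17) + 71) = -189 + 1/(2*(-4 - 1*17)/(3 + 17) + 71) = -189 + 1/(2*(-4 - 17)/20 + 71) = -189 + 1/(2*(1/20)*(-21) + 71) = -189 + 1/(-21/10 + 71) = -189 + 1/(689/10) = -189 + 10/689 = -130211/689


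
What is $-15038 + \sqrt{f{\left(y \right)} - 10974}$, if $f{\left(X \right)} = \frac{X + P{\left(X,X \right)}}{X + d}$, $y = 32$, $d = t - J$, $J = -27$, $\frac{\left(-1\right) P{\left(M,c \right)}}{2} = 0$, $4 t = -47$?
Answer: $-15038 + \frac{i \sqrt{43553118}}{63} \approx -15038.0 + 104.75 i$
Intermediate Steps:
$t = - \frac{47}{4}$ ($t = \frac{1}{4} \left(-47\right) = - \frac{47}{4} \approx -11.75$)
$P{\left(M,c \right)} = 0$ ($P{\left(M,c \right)} = \left(-2\right) 0 = 0$)
$d = \frac{61}{4}$ ($d = - \frac{47}{4} - -27 = - \frac{47}{4} + 27 = \frac{61}{4} \approx 15.25$)
$f{\left(X \right)} = \frac{X}{\frac{61}{4} + X}$ ($f{\left(X \right)} = \frac{X + 0}{X + \frac{61}{4}} = \frac{X}{\frac{61}{4} + X}$)
$-15038 + \sqrt{f{\left(y \right)} - 10974} = -15038 + \sqrt{4 \cdot 32 \frac{1}{61 + 4 \cdot 32} - 10974} = -15038 + \sqrt{4 \cdot 32 \frac{1}{61 + 128} - 10974} = -15038 + \sqrt{4 \cdot 32 \cdot \frac{1}{189} - 10974} = -15038 + \sqrt{\frac{128}{189} - 10974} = -15038 + \sqrt{- \frac{2073958}{189}} = -15038 + \frac{i \sqrt{43553118}}{63}$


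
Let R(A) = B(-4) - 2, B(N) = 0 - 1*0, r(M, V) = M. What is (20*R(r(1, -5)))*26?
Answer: -1040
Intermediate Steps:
B(N) = 0 (B(N) = 0 + 0 = 0)
R(A) = -2 (R(A) = 0 - 2 = -2)
(20*R(r(1, -5)))*26 = (20*(-2))*26 = -40*26 = -1040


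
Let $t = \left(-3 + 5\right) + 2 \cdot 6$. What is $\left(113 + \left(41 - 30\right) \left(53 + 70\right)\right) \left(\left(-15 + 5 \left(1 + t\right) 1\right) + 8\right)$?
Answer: $99688$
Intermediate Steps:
$t = 14$ ($t = 2 + 12 = 14$)
$\left(113 + \left(41 - 30\right) \left(53 + 70\right)\right) \left(\left(-15 + 5 \left(1 + t\right) 1\right) + 8\right) = \left(113 + \left(41 - 30\right) \left(53 + 70\right)\right) \left(\left(-15 + 5 \left(1 + 14\right) 1\right) + 8\right) = \left(113 + 11 \cdot 123\right) \left(\left(-15 + 5 \cdot 15 \cdot 1\right) + 8\right) = \left(113 + 1353\right) \left(\left(-15 + 75 \cdot 1\right) + 8\right) = 1466 \left(\left(-15 + 75\right) + 8\right) = 1466 \left(60 + 8\right) = 1466 \cdot 68 = 99688$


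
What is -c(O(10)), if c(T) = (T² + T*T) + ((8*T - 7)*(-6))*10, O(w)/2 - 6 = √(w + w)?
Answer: 4892 + 1728*√5 ≈ 8755.9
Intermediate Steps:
O(w) = 12 + 2*√2*√w (O(w) = 12 + 2*√(w + w) = 12 + 2*√(2*w) = 12 + 2*(√2*√w) = 12 + 2*√2*√w)
c(T) = 420 - 480*T + 2*T² (c(T) = (T² + T²) + ((-7 + 8*T)*(-6))*10 = 2*T² + (42 - 48*T)*10 = 2*T² + (420 - 480*T) = 420 - 480*T + 2*T²)
-c(O(10)) = -(420 - 480*(12 + 2*√2*√10) + 2*(12 + 2*√2*√10)²) = -(420 - 480*(12 + 4*√5) + 2*(12 + 4*√5)²) = -(420 + (-5760 - 1920*√5) + 2*(12 + 4*√5)²) = -(-5340 - 1920*√5 + 2*(12 + 4*√5)²) = 5340 - 2*(12 + 4*√5)² + 1920*√5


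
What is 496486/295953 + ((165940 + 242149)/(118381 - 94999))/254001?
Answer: 89356867866893/53263032535062 ≈ 1.6777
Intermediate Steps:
496486/295953 + ((165940 + 242149)/(118381 - 94999))/254001 = 496486*(1/295953) + (408089/23382)*(1/254001) = 496486/295953 + (408089*(1/23382))*(1/254001) = 496486/295953 + (408089/23382)*(1/254001) = 496486/295953 + 37099/539913762 = 89356867866893/53263032535062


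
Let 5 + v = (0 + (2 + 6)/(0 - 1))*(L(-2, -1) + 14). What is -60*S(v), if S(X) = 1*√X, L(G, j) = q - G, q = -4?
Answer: -60*I*√101 ≈ -602.99*I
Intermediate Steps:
L(G, j) = -4 - G
v = -101 (v = -5 + (0 + (2 + 6)/(0 - 1))*((-4 - 1*(-2)) + 14) = -5 + (0 + 8/(-1))*((-4 + 2) + 14) = -5 + (0 + 8*(-1))*(-2 + 14) = -5 + (0 - 8)*12 = -5 - 8*12 = -5 - 96 = -101)
S(X) = √X
-60*S(v) = -60*I*√101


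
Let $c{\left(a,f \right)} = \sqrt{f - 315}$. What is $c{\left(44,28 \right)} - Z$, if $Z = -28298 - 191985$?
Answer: $220283 + i \sqrt{287} \approx 2.2028 \cdot 10^{5} + 16.941 i$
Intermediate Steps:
$c{\left(a,f \right)} = \sqrt{-315 + f}$
$Z = -220283$
$c{\left(44,28 \right)} - Z = \sqrt{-315 + 28} - -220283 = \sqrt{-287} + 220283 = i \sqrt{287} + 220283 = 220283 + i \sqrt{287}$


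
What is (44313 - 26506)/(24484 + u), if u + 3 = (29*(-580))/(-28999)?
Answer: 516385193/709941339 ≈ 0.72736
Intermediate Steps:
u = -70177/28999 (u = -3 + (29*(-580))/(-28999) = -3 - 16820*(-1/28999) = -3 + 16820/28999 = -70177/28999 ≈ -2.4200)
(44313 - 26506)/(24484 + u) = (44313 - 26506)/(24484 - 70177/28999) = 17807/(709941339/28999) = 17807*(28999/709941339) = 516385193/709941339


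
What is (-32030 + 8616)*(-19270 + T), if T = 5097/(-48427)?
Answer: 21849789963218/48427 ≈ 4.5119e+8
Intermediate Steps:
T = -5097/48427 (T = 5097*(-1/48427) = -5097/48427 ≈ -0.10525)
(-32030 + 8616)*(-19270 + T) = (-32030 + 8616)*(-19270 - 5097/48427) = -23414*(-933193387/48427) = 21849789963218/48427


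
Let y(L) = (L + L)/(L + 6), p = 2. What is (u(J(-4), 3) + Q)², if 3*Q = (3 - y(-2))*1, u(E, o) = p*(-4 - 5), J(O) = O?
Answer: 2500/9 ≈ 277.78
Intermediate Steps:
y(L) = 2*L/(6 + L) (y(L) = (2*L)/(6 + L) = 2*L/(6 + L))
u(E, o) = -18 (u(E, o) = 2*(-4 - 5) = 2*(-9) = -18)
Q = 4/3 (Q = ((3 - 2*(-2)/(6 - 2))*1)/3 = ((3 - 2*(-2)/4)*1)/3 = ((3 - 1*(-1))*1)/3 = ((3 + 1)*1)/3 = (4*1)/3 = (⅓)*4 = 4/3 ≈ 1.3333)
(u(J(-4), 3) + Q)² = (-18 + 4/3)² = (-50/3)² = 2500/9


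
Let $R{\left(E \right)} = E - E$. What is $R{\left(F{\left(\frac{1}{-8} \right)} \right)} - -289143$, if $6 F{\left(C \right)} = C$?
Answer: $289143$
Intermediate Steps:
$F{\left(C \right)} = \frac{C}{6}$
$R{\left(E \right)} = 0$
$R{\left(F{\left(\frac{1}{-8} \right)} \right)} - -289143 = 0 - -289143 = 0 + 289143 = 289143$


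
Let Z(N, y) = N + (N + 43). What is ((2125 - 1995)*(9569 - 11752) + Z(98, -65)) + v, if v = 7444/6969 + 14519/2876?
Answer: -5683045867189/20042844 ≈ -2.8355e+5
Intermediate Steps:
Z(N, y) = 43 + 2*N (Z(N, y) = N + (43 + N) = 43 + 2*N)
v = 122591855/20042844 (v = 7444*(1/6969) + 14519*(1/2876) = 7444/6969 + 14519/2876 = 122591855/20042844 ≈ 6.1165)
((2125 - 1995)*(9569 - 11752) + Z(98, -65)) + v = ((2125 - 1995)*(9569 - 11752) + (43 + 2*98)) + 122591855/20042844 = (130*(-2183) + (43 + 196)) + 122591855/20042844 = (-283790 + 239) + 122591855/20042844 = -283551 + 122591855/20042844 = -5683045867189/20042844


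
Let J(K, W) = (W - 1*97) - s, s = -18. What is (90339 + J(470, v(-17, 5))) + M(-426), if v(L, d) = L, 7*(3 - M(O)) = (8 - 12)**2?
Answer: 631706/7 ≈ 90244.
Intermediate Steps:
M(O) = 5/7 (M(O) = 3 - (8 - 12)**2/7 = 3 - 1/7*(-4)**2 = 3 - 1/7*16 = 3 - 16/7 = 5/7)
J(K, W) = -79 + W (J(K, W) = (W - 1*97) - 1*(-18) = (W - 97) + 18 = (-97 + W) + 18 = -79 + W)
(90339 + J(470, v(-17, 5))) + M(-426) = (90339 + (-79 - 17)) + 5/7 = (90339 - 96) + 5/7 = 90243 + 5/7 = 631706/7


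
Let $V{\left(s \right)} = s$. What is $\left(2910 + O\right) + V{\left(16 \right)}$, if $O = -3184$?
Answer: $-258$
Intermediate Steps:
$\left(2910 + O\right) + V{\left(16 \right)} = \left(2910 - 3184\right) + 16 = -274 + 16 = -258$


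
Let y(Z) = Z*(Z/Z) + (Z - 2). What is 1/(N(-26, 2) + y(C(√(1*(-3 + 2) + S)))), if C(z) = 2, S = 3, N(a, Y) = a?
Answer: -1/24 ≈ -0.041667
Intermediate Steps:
y(Z) = -2 + 2*Z (y(Z) = Z*1 + (-2 + Z) = Z + (-2 + Z) = -2 + 2*Z)
1/(N(-26, 2) + y(C(√(1*(-3 + 2) + S)))) = 1/(-26 + (-2 + 2*2)) = 1/(-26 + (-2 + 4)) = 1/(-26 + 2) = 1/(-24) = -1/24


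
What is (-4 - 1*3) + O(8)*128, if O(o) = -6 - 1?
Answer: -903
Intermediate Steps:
O(o) = -7
(-4 - 1*3) + O(8)*128 = (-4 - 1*3) - 7*128 = (-4 - 3) - 896 = -7 - 896 = -903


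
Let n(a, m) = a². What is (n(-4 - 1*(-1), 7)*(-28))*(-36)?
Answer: 9072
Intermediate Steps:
(n(-4 - 1*(-1), 7)*(-28))*(-36) = ((-4 - 1*(-1))²*(-28))*(-36) = ((-4 + 1)²*(-28))*(-36) = ((-3)²*(-28))*(-36) = (9*(-28))*(-36) = -252*(-36) = 9072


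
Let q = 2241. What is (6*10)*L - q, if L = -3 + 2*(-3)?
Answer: -2781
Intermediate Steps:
L = -9 (L = -3 - 6 = -9)
(6*10)*L - q = (6*10)*(-9) - 1*2241 = 60*(-9) - 2241 = -540 - 2241 = -2781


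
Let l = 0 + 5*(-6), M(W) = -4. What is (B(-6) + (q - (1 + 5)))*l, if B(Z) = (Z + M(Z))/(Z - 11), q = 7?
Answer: -810/17 ≈ -47.647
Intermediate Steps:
l = -30 (l = 0 - 30 = -30)
B(Z) = (-4 + Z)/(-11 + Z) (B(Z) = (Z - 4)/(Z - 11) = (-4 + Z)/(-11 + Z))
(B(-6) + (q - (1 + 5)))*l = ((-4 - 6)/(-11 - 6) + (7 - (1 + 5)))*(-30) = (-10/(-17) + (7 - 1*6))*(-30) = (-1/17*(-10) + (7 - 6))*(-30) = (10/17 + 1)*(-30) = (27/17)*(-30) = -810/17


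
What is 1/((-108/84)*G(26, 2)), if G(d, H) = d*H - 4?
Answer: -7/432 ≈ -0.016204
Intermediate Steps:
G(d, H) = -4 + H*d (G(d, H) = H*d - 4 = -4 + H*d)
1/((-108/84)*G(26, 2)) = 1/((-108/84)*(-4 + 2*26)) = 1/((-108*1/84)*(-4 + 52)) = 1/(-9/7*48) = 1/(-432/7) = -7/432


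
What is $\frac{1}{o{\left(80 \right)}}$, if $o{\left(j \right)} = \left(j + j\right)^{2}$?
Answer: $\frac{1}{25600} \approx 3.9063 \cdot 10^{-5}$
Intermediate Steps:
$o{\left(j \right)} = 4 j^{2}$ ($o{\left(j \right)} = \left(2 j\right)^{2} = 4 j^{2}$)
$\frac{1}{o{\left(80 \right)}} = \frac{1}{4 \cdot 80^{2}} = \frac{1}{4 \cdot 6400} = \frac{1}{25600}$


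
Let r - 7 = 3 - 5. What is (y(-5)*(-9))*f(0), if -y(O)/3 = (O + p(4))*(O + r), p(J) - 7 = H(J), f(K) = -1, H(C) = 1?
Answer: 0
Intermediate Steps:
p(J) = 8 (p(J) = 7 + 1 = 8)
r = 5 (r = 7 + (3 - 5) = 7 - 2 = 5)
y(O) = -3*(5 + O)*(8 + O) (y(O) = -3*(O + 8)*(O + 5) = -3*(8 + O)*(5 + O) = -3*(5 + O)*(8 + O))
(y(-5)*(-9))*f(0) = ((-120 - 39*(-5) - 3*(-5)²)*(-9))*(-1) = ((-120 + 195 - 3*25)*(-9))*(-1) = ((-120 + 195 - 75)*(-9))*(-1) = (0*(-9))*(-1) = 0*(-1) = 0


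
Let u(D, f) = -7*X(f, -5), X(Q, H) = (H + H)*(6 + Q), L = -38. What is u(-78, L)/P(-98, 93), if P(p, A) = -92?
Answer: 560/23 ≈ 24.348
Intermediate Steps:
X(Q, H) = 2*H*(6 + Q) (X(Q, H) = (2*H)*(6 + Q) = 2*H*(6 + Q))
u(D, f) = 420 + 70*f (u(D, f) = -14*(-5)*(6 + f) = -7*(-60 - 10*f) = 420 + 70*f)
u(-78, L)/P(-98, 93) = (420 + 70*(-38))/(-92) = (420 - 2660)*(-1/92) = -2240*(-1/92) = 560/23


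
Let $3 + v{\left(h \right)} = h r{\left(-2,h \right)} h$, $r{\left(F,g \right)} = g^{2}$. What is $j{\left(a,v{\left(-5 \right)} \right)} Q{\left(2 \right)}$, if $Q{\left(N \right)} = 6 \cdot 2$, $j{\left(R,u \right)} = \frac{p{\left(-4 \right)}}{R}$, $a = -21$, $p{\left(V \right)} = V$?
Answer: $\frac{16}{7} \approx 2.2857$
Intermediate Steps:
$v{\left(h \right)} = -3 + h^{4}$ ($v{\left(h \right)} = -3 + h h^{2} h = -3 + h^{3} h = -3 + h^{4}$)
$j{\left(R,u \right)} = - \frac{4}{R}$
$Q{\left(N \right)} = 12$
$j{\left(a,v{\left(-5 \right)} \right)} Q{\left(2 \right)} = - \frac{4}{-21} \cdot 12 = \left(-4\right) \left(- \frac{1}{21}\right) 12 = \frac{4}{21} \cdot 12 = \frac{16}{7}$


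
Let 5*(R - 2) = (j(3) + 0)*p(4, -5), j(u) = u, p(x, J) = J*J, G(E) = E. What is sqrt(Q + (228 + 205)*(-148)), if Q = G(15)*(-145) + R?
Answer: I*sqrt(66242) ≈ 257.38*I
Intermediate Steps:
p(x, J) = J**2
R = 17 (R = 2 + ((3 + 0)*(-5)**2)/5 = 2 + (3*25)/5 = 2 + (1/5)*75 = 2 + 15 = 17)
Q = -2158 (Q = 15*(-145) + 17 = -2175 + 17 = -2158)
sqrt(Q + (228 + 205)*(-148)) = sqrt(-2158 + (228 + 205)*(-148)) = sqrt(-2158 + 433*(-148)) = sqrt(-2158 - 64084) = sqrt(-66242) = I*sqrt(66242)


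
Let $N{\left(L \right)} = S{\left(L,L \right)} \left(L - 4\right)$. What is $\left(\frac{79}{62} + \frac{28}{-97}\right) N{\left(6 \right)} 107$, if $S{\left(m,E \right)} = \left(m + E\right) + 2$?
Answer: $\frac{8878646}{3007} \approx 2952.7$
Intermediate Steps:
$S{\left(m,E \right)} = 2 + E + m$ ($S{\left(m,E \right)} = \left(E + m\right) + 2 = 2 + E + m$)
$N{\left(L \right)} = \left(-4 + L\right) \left(2 + 2 L\right)$ ($N{\left(L \right)} = \left(2 + L + L\right) \left(L - 4\right) = \left(2 + 2 L\right) \left(-4 + L\right) = \left(-4 + L\right) \left(2 + 2 L\right)$)
$\left(\frac{79}{62} + \frac{28}{-97}\right) N{\left(6 \right)} 107 = \left(\frac{79}{62} + \frac{28}{-97}\right) 2 \left(1 + 6\right) \left(-4 + 6\right) 107 = \left(79 \cdot \frac{1}{62} + 28 \left(- \frac{1}{97}\right)\right) 2 \cdot 7 \cdot 2 \cdot 107 = \left(\frac{79}{62} - \frac{28}{97}\right) 28 \cdot 107 = \frac{5927}{6014} \cdot 28 \cdot 107 = \frac{82978}{3007} \cdot 107 = \frac{8878646}{3007}$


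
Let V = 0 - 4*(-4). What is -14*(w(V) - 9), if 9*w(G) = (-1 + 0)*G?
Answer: 1358/9 ≈ 150.89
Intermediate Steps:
V = 16 (V = 0 + 16 = 16)
w(G) = -G/9 (w(G) = ((-1 + 0)*G)/9 = (-G)/9 = -G/9)
-14*(w(V) - 9) = -14*(-⅑*16 - 9) = -14*(-16/9 - 9) = -14*(-97/9) = 1358/9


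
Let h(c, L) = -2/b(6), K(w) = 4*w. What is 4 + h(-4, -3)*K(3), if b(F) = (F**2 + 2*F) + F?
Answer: 32/9 ≈ 3.5556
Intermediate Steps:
b(F) = F**2 + 3*F
h(c, L) = -1/27 (h(c, L) = -2*1/(6*(3 + 6)) = -2/(6*9) = -2/54 = -2*1/54 = -1/27)
4 + h(-4, -3)*K(3) = 4 - 4*3/27 = 4 - 1/27*12 = 4 - 4/9 = 32/9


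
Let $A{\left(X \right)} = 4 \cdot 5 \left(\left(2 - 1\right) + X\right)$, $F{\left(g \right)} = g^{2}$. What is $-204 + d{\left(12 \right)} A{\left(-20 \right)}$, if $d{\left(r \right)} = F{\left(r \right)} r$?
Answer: $-656844$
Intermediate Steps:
$d{\left(r \right)} = r^{3}$ ($d{\left(r \right)} = r^{2} r = r^{3}$)
$A{\left(X \right)} = 20 + 20 X$ ($A{\left(X \right)} = 20 \left(1 + X\right) = 20 + 20 X$)
$-204 + d{\left(12 \right)} A{\left(-20 \right)} = -204 + 12^{3} \left(20 + 20 \left(-20\right)\right) = -204 + 1728 \left(20 - 400\right) = -204 + 1728 \left(-380\right) = -204 - 656640 = -656844$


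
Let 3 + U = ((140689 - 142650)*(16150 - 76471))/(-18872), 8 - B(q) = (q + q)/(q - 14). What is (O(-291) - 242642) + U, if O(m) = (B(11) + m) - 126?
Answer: -14115198523/56616 ≈ -2.4931e+5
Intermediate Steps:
B(q) = 8 - 2*q/(-14 + q) (B(q) = 8 - (q + q)/(q - 14) = 8 - 2*q/(-14 + q))
U = -118346097/18872 (U = -3 + ((140689 - 142650)*(16150 - 76471))/(-18872) = -3 - 1961*(-60321)*(-1/18872) = -3 + 118289481*(-1/18872) = -3 - 118289481/18872 = -118346097/18872 ≈ -6271.0)
O(m) = -332/3 + m (O(m) = (2*(-56 + 3*11)/(-14 + 11) + m) - 126 = (2*(-56 + 33)/(-3) + m) - 126 = (2*(-1/3)*(-23) + m) - 126 = (46/3 + m) - 126 = -332/3 + m)
(O(-291) - 242642) + U = ((-332/3 - 291) - 242642) - 118346097/18872 = (-1205/3 - 242642) - 118346097/18872 = -729131/3 - 118346097/18872 = -14115198523/56616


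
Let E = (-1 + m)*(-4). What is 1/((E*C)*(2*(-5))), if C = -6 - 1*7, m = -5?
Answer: 1/3120 ≈ 0.00032051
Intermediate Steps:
C = -13 (C = -6 - 7 = -13)
E = 24 (E = (-1 - 5)*(-4) = -6*(-4) = 24)
1/((E*C)*(2*(-5))) = 1/((24*(-13))*(2*(-5))) = 1/(-312*(-10)) = 1/3120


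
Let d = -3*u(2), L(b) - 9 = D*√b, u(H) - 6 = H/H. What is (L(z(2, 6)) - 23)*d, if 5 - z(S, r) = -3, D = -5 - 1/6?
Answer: 294 + 217*√2 ≈ 600.88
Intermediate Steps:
D = -31/6 (D = -5 - 1*⅙ = -5 - ⅙ = -31/6 ≈ -5.1667)
z(S, r) = 8 (z(S, r) = 5 - 1*(-3) = 5 + 3 = 8)
u(H) = 7 (u(H) = 6 + H/H = 6 + 1 = 7)
L(b) = 9 - 31*√b/6
d = -21 (d = -3*7 = -21)
(L(z(2, 6)) - 23)*d = ((9 - 31*√2/3) - 23)*(-21) = (-14 - 31*√2/3)*(-21) = 294 + 217*√2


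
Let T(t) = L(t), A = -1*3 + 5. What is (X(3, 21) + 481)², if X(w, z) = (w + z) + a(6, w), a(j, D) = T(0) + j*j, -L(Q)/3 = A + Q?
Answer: 286225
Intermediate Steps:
A = 2 (A = -3 + 5 = 2)
L(Q) = -6 - 3*Q (L(Q) = -3*(2 + Q) = -6 - 3*Q)
T(t) = -6 - 3*t
a(j, D) = -6 + j² (a(j, D) = (-6 - 3*0) + j*j = (-6 + 0) + j² = -6 + j²)
X(w, z) = 30 + w + z (X(w, z) = (w + z) + (-6 + 6²) = (w + z) + (-6 + 36) = (w + z) + 30 = 30 + w + z)
(X(3, 21) + 481)² = ((30 + 3 + 21) + 481)² = (54 + 481)² = 535² = 286225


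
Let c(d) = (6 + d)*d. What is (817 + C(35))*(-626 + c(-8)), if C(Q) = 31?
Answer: -517280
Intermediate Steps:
c(d) = d*(6 + d)
(817 + C(35))*(-626 + c(-8)) = (817 + 31)*(-626 - 8*(6 - 8)) = 848*(-626 - 8*(-2)) = 848*(-626 + 16) = 848*(-610) = -517280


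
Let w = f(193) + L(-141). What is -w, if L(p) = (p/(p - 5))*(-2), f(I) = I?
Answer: -13948/73 ≈ -191.07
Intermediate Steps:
L(p) = -2*p/(-5 + p) (L(p) = (p/(-5 + p))*(-2) = -2*p/(-5 + p))
w = 13948/73 (w = 193 - 2*(-141)/(-5 - 141) = 193 - 2*(-141)/(-146) = 193 - 2*(-141)*(-1/146) = 193 - 141/73 = 13948/73 ≈ 191.07)
-w = -1*13948/73 = -13948/73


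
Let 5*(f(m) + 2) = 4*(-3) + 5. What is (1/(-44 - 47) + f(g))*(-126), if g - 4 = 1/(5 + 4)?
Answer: 27936/65 ≈ 429.78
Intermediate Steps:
g = 37/9 (g = 4 + 1/(5 + 4) = 4 + 1/9 = 4 + ⅑ = 37/9 ≈ 4.1111)
f(m) = -17/5 (f(m) = -2 + (4*(-3) + 5)/5 = -2 + (-12 + 5)/5 = -2 + (⅕)*(-7) = -2 - 7/5 = -17/5)
(1/(-44 - 47) + f(g))*(-126) = (1/(-44 - 47) - 17/5)*(-126) = (1/(-91) - 17/5)*(-126) = (-1/91 - 17/5)*(-126) = -1552/455*(-126) = 27936/65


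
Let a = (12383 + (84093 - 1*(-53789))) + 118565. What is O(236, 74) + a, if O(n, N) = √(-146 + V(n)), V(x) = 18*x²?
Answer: 268830 + √1002382 ≈ 2.6983e+5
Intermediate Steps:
O(n, N) = √(-146 + 18*n²)
a = 268830 (a = (12383 + (84093 + 53789)) + 118565 = (12383 + 137882) + 118565 = 150265 + 118565 = 268830)
O(236, 74) + a = √(-146 + 18*236²) + 268830 = √(-146 + 18*55696) + 268830 = √(-146 + 1002528) + 268830 = √1002382 + 268830 = 268830 + √1002382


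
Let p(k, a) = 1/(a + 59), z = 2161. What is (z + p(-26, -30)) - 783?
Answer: 39963/29 ≈ 1378.0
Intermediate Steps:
p(k, a) = 1/(59 + a)
(z + p(-26, -30)) - 783 = (2161 + 1/(59 - 30)) - 783 = (2161 + 1/29) - 783 = 62670/29 - 783 = 39963/29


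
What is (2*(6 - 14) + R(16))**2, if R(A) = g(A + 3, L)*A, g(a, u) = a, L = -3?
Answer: 82944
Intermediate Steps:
R(A) = A*(3 + A) (R(A) = (A + 3)*A = (3 + A)*A = A*(3 + A))
(2*(6 - 14) + R(16))**2 = (2*(6 - 14) + 16*(3 + 16))**2 = (2*(-8) + 16*19)**2 = (-16 + 304)**2 = 288**2 = 82944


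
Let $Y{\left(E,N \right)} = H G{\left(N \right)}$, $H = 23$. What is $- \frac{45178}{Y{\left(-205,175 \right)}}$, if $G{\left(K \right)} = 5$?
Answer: $- \frac{45178}{115} \approx -392.85$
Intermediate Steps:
$Y{\left(E,N \right)} = 115$ ($Y{\left(E,N \right)} = 23 \cdot 5 = 115$)
$- \frac{45178}{Y{\left(-205,175 \right)}} = - \frac{45178}{115}$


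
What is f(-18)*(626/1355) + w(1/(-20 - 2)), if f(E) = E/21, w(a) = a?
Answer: -92117/208670 ≈ -0.44145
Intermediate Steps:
f(E) = E/21 (f(E) = E*(1/21) = E/21)
f(-18)*(626/1355) + w(1/(-20 - 2)) = ((1/21)*(-18))*(626/1355) + 1/(-20 - 2) = -3756/(7*1355) + 1/(-22) = -6/7*626/1355 - 1/22 = -3756/9485 - 1/22 = -92117/208670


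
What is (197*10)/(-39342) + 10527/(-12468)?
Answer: -73119199/81752676 ≈ -0.89439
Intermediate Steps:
(197*10)/(-39342) + 10527/(-12468) = 1970*(-1/39342) + 10527*(-1/12468) = -985/19671 - 3509/4156 = -73119199/81752676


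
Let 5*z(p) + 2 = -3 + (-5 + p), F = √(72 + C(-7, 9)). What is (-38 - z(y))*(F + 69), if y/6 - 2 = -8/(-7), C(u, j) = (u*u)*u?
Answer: -96048/35 - 1392*I*√271/35 ≈ -2744.2 - 654.72*I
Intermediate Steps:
C(u, j) = u³ (C(u, j) = u²*u = u³)
F = I*√271 (F = √(72 + (-7)³) = √(72 - 343) = √(-271) = I*√271 ≈ 16.462*I)
y = 132/7 (y = 12 + 6*(-8/(-7)) = 12 + 6*(-8*(-⅐)) = 12 + 6*(8/7) = 12 + 48/7 = 132/7 ≈ 18.857)
z(p) = -2 + p/5 (z(p) = -⅖ + (-3 + (-5 + p))/5 = -⅖ + (-8 + p)/5 = -⅖ + (-8/5 + p/5) = -2 + p/5)
(-38 - z(y))*(F + 69) = (-38 - (-2 + (⅕)*(132/7)))*(I*√271 + 69) = (-38 - (-2 + 132/35))*(69 + I*√271) = (-38 - 1*62/35)*(69 + I*√271) = (-38 - 62/35)*(69 + I*√271) = -1392*(69 + I*√271)/35 = -96048/35 - 1392*I*√271/35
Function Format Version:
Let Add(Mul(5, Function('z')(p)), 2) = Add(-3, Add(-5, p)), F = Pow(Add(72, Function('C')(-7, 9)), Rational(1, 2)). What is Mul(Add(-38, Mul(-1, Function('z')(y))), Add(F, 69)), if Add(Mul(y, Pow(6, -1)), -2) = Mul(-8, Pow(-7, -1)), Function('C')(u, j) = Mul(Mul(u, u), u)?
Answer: Add(Rational(-96048, 35), Mul(Rational(-1392, 35), I, Pow(271, Rational(1, 2)))) ≈ Add(-2744.2, Mul(-654.72, I))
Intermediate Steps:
Function('C')(u, j) = Pow(u, 3) (Function('C')(u, j) = Mul(Pow(u, 2), u) = Pow(u, 3))
F = Mul(I, Pow(271, Rational(1, 2))) (F = Pow(Add(72, Pow(-7, 3)), Rational(1, 2)) = Pow(Add(72, -343), Rational(1, 2)) = Pow(-271, Rational(1, 2)) = Mul(I, Pow(271, Rational(1, 2))) ≈ Mul(16.462, I))
y = Rational(132, 7) (y = Add(12, Mul(6, Mul(-8, Pow(-7, -1)))) = Add(12, Mul(6, Mul(-8, Rational(-1, 7)))) = Add(12, Mul(6, Rational(8, 7))) = Add(12, Rational(48, 7)) = Rational(132, 7) ≈ 18.857)
Function('z')(p) = Add(-2, Mul(Rational(1, 5), p)) (Function('z')(p) = Add(Rational(-2, 5), Mul(Rational(1, 5), Add(-3, Add(-5, p)))) = Add(Rational(-2, 5), Mul(Rational(1, 5), Add(-8, p))) = Add(Rational(-2, 5), Add(Rational(-8, 5), Mul(Rational(1, 5), p))) = Add(-2, Mul(Rational(1, 5), p)))
Mul(Add(-38, Mul(-1, Function('z')(y))), Add(F, 69)) = Mul(Add(-38, Mul(-1, Add(-2, Mul(Rational(1, 5), Rational(132, 7))))), Add(Mul(I, Pow(271, Rational(1, 2))), 69)) = Mul(Add(-38, Mul(-1, Add(-2, Rational(132, 35)))), Add(69, Mul(I, Pow(271, Rational(1, 2))))) = Mul(Add(-38, Mul(-1, Rational(62, 35))), Add(69, Mul(I, Pow(271, Rational(1, 2))))) = Mul(Add(-38, Rational(-62, 35)), Add(69, Mul(I, Pow(271, Rational(1, 2))))) = Mul(Rational(-1392, 35), Add(69, Mul(I, Pow(271, Rational(1, 2))))) = Add(Rational(-96048, 35), Mul(Rational(-1392, 35), I, Pow(271, Rational(1, 2))))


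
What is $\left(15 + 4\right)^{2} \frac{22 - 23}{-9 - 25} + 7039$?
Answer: $\frac{239687}{34} \approx 7049.6$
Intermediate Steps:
$\left(15 + 4\right)^{2} \frac{22 - 23}{-9 - 25} + 7039 = 19^{2} \left(- \frac{1}{-34}\right) + 7039 = 361 \left(\left(-1\right) \left(- \frac{1}{34}\right)\right) + 7039 = 361 \cdot \frac{1}{34} + 7039 = \frac{361}{34} + 7039 = \frac{239687}{34}$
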